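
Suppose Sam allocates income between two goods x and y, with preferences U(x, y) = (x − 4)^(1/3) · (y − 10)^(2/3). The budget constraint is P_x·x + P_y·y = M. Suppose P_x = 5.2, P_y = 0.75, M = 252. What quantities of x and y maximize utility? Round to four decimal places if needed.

x* = 18.3397, y* = 208.8444

Let x' = x−4, y' = y−10. MRS = (1/2)·y'/x' = P_x/P_y.
After buying the subsistence bundle (4, 10), a share 1/3 of the remaining income goes to x: x* = 4 + 1/3·(M − 4P_x − 10P_y)/P_x.
Discretionary income = 252 − 4·5.2 − 10·0.75 = 223.7; x* = 4 + 1/3·223.7/5.2 = 18.3397; y* = 10 + 2/3·223.7/0.75 = 208.8444.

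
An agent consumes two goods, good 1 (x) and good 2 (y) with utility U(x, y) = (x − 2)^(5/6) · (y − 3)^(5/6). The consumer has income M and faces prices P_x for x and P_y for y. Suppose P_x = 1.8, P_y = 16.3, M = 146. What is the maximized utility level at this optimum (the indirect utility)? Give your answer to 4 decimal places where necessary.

Let x' = x−2, y' = y−3. MRS = y'/x' = P_x/P_y.
Substituting into the budget: x* = 2 + 0.5·(M − 2·P_x − 3·P_y)/P_x, and y* = 3 + 0.5·(…)/P_y.
Discretionary income = 146 − 2·1.8 − 3·16.3 = 93.5; x* = 2 + 0.5·93.5/1.8 = 27.9722; y* = 3 + 0.5·93.5/16.3 = 5.8681.
Utility at the optimum: U(27.9722, 5.8681) = 36.315.

V = 36.315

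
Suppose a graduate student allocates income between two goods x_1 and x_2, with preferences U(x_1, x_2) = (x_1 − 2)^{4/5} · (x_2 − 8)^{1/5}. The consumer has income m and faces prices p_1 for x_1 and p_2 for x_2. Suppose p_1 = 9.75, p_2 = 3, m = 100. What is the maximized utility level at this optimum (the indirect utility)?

MRS = 4·(x_2−8)/(x_1−2). Tangency with p_1/p_2 gives x_2−8 = (1/4)·(p_1/p_2)·(x_1−2).
Substituting into the budget: x_1* = 2 + 0.8·(m − 2·p_1 − 8·p_2)/p_1, and x_2* = 8 + 0.2·(…)/p_2.
Discretionary income = 100 − 2·9.75 − 8·3 = 56.5; x_1* = 2 + 0.8·56.5/9.75 = 6.6359; x_2* = 8 + 0.2·56.5/3 = 11.7667.
Utility at the optimum: U(6.6359, 11.7667) = 4.4473.

V = 4.4473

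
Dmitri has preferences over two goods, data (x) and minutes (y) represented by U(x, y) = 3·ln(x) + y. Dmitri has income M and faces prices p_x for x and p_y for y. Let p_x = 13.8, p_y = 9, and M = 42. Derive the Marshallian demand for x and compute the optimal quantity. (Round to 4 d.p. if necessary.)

x* = 1.9565

Set MRS = p_x/p_y: (3/x)/1 = p_x/p_y.
So x*(p_x,p_y) = 3·p_y/p_x, independent of income; and y* = (M − 3·p_y)/p_y.
At the given prices: x* = 3·9/13.8 = 1.9565.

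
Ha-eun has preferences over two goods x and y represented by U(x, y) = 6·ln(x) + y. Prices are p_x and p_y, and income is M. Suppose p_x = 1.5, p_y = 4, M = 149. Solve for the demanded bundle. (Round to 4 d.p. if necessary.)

MU_x = 6/x, MU_y = 1. Tangency: 6/x = p_x/p_y.
So x*(p_x,p_y) = 6·p_y/p_x, independent of income; and y* = (M − 6·p_y)/p_y.
At the given prices: x* = 6·4/1.5 = 16, and y* = 31.25.

x* = 16, y* = 31.25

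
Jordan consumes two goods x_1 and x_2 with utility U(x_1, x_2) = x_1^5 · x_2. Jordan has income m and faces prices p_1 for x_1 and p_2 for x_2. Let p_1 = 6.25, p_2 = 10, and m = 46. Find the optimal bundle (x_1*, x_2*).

The MRS is 5·x_2/x_1. Set MRS = p_1/p_2.
Rearranging, p_2·x_2 = (1/5)·p_1·x_1. Substituting into the budget gives p_1·x_1·(1 + (1/5)) = m.
Demand: x_1*(p_1,p_2,m) = 5/6·m/p_1 and x_2* = 1/6·m/p_2.
At p_1=6.25, p_2=10, m=46: x_1* = 5/6·46/6.25 = 6.1333, x_2* = 0.7667.

x_1* = 6.1333, x_2* = 0.7667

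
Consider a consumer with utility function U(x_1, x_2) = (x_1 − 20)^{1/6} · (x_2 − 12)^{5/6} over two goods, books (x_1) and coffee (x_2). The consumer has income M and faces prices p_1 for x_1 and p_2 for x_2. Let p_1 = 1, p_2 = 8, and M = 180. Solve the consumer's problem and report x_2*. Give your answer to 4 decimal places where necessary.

x_2* = 18.6667

MRS = (1/5)·(x_2−12)/(x_1−20). Tangency with p_1/p_2 gives x_2−12 = 5·(p_1/p_2)·(x_1−20).
After buying the subsistence bundle (20, 12), a share 1/6 of the remaining income goes to x_1: x_1* = 20 + 1/6·(M − 20p_1 − 12p_2)/p_1.
Discretionary income = 180 − 20·1 − 12·8 = 64; x_2* = 12 + 5/6·64/8 = 18.6667.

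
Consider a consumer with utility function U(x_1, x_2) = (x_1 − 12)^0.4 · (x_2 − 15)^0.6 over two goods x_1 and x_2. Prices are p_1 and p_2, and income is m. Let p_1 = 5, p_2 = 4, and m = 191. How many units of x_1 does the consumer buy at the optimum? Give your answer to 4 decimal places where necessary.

x_1* = 17.68

MRS = (2/3)·(x_2−15)/(x_1−12). Tangency with p_1/p_2 gives x_2−15 = (3/2)·(p_1/p_2)·(x_1−12).
Substituting into the budget: x_1* = 12 + 0.4·(m − 12·p_1 − 15·p_2)/p_1, and x_2* = 15 + 0.6·(…)/p_2.
Discretionary income = 191 − 12·5 − 15·4 = 71; x_1* = 12 + 0.4·71/5 = 17.68.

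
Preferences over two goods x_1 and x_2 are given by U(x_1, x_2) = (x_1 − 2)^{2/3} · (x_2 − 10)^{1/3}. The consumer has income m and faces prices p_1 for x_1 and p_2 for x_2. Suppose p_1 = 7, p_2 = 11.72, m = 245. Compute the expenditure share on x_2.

share on x_2 = 0.6332

This is Cobb-Douglas in (x_1−2, x_2−10): tangency gives 2/3·p_2·(x_2−10) = 1/3·p_1·(x_1−2).
After buying the subsistence bundle (2, 10), a share 2/3 of the remaining income goes to x_1: x_1* = 2 + 2/3·(m − 2p_1 − 10p_2)/p_1.
Discretionary income = 245 − 2·7 − 10·11.72 = 113.8; x_1* = 2 + 2/3·113.8/7 = 12.8381; x_2* = 10 + 1/3·113.8/11.72 = 13.2366.
Expenditure on x_2: 11.72·13.2366 = 155.1333; share = 0.6332.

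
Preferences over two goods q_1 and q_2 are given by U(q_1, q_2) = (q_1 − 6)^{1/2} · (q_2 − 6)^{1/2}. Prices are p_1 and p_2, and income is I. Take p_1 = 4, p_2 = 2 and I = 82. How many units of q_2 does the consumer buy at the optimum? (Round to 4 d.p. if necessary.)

After buying the subsistence bundle (6, 6), a share 0.5 of the remaining income goes to q_1: q_1* = 6 + 0.5·(I − 6p_1 − 6p_2)/p_1.
Discretionary income = 82 − 6·4 − 6·2 = 46; q_2* = 6 + 0.5·46/2 = 17.5.

q_2* = 17.5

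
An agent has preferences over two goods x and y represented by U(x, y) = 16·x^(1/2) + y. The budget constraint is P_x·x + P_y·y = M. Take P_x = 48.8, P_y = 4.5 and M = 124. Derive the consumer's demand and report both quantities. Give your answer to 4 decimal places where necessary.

Utility is quasi-linear in y; the FOC for x is 8/√x = P_x/P_y.
Thus x* = (8·P_y/P_x)² — independent of M — with the rest of income spent on y.
Plugging in: x* = (8·4.5/48.8)² = 0.5442, y* = 21.6539.

x* = 0.5442, y* = 21.6539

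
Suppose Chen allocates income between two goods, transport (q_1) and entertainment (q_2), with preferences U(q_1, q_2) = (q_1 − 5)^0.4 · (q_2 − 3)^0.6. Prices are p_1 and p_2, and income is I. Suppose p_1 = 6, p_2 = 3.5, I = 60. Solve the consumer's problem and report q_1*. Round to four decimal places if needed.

This is Cobb-Douglas in (q_1−5, q_2−3): tangency gives 0.4·p_2·(q_2−3) = 0.6·p_1·(q_1−5).
Substituting into the budget: q_1* = 5 + 0.4·(I − 5·p_1 − 3·p_2)/p_1, and q_2* = 3 + 0.6·(…)/p_2.
Discretionary income = 60 − 5·6 − 3·3.5 = 19.5; q_1* = 5 + 0.4·19.5/6 = 6.3.

q_1* = 6.3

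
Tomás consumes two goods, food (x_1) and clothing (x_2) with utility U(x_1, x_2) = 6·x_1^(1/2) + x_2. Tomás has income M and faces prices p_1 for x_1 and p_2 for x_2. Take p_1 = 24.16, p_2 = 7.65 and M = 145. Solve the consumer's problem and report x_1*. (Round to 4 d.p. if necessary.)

MU_x_1 = 3/√x_1, MU_x_2 = 1. Tangency: 3/√x_1 = p_1/p_2.
Solve: √x_1 = 3·p_2/p_1, so x_1*(p_1,p_2) = (3·p_2/p_1)², and x_2* = (M − p_1·x_1*)/p_2.
Plugging in: x_1* = (3·7.65/24.16)² = 0.9023.

x_1* = 0.9023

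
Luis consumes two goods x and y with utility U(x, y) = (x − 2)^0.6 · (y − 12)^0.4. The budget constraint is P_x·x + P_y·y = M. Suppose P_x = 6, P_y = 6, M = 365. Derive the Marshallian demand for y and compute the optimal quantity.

y* = 30.7333

This is Cobb-Douglas in (x−2, y−12): tangency gives 0.6·P_y·(y−12) = 0.4·P_x·(x−2).
Substituting into the budget: x* = 2 + 0.6·(M − 2·P_x − 12·P_y)/P_x, and y* = 12 + 0.4·(…)/P_y.
Discretionary income = 365 − 2·6 − 12·6 = 281; y* = 12 + 0.4·281/6 = 30.7333.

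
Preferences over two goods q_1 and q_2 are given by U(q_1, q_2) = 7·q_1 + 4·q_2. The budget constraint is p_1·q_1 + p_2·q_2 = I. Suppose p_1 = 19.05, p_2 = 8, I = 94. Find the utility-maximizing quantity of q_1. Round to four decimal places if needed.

Linear utility — the consumer picks whichever good has higher MU/price: 7/19.05 = 0.3675 vs 4/8 = 0.5.
q_2 gives more utility per dollar, so spend all income on q_2: q_2* = I/p_2, q_1* = 0.
Numerically: q_1* = 0, q_2* = 11.75.

q_1* = 0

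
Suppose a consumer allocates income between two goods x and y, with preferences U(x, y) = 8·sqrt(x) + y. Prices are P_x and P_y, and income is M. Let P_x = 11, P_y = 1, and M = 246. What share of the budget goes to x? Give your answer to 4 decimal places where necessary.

MU_x = 4/√x, MU_y = 1. Tangency: 4/√x = P_x/P_y.
Thus x* = (4·P_y/P_x)² — independent of M — with the rest of income spent on y.
Plugging in: x* = (4·1/11)² = 0.1322, y* = 244.5455.
Expenditure on x: 11·0.1322 = 1.4545; share = 0.0059.

share on x = 0.0059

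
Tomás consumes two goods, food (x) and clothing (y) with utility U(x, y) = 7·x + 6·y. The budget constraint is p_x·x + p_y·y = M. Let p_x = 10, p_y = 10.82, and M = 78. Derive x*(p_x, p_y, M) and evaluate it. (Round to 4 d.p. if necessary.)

Perfect substitutes: compare marginal utility per dollar. 7/p_x vs 6/p_y → 0.7 vs 0.5545.
x gives more utility per dollar, so spend all income on x: x* = M/p_x, y* = 0.
Numerically: x* = 7.8, y* = 0.

x* = 7.8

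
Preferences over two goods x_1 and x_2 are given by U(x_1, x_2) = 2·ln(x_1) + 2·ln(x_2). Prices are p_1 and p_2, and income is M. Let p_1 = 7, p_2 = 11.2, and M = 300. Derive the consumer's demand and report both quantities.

The MRS is x_2/x_1. Set MRS = p_1/p_2.
So 2·p_2·x_2 = 2·p_1·x_1; combined with the budget, a share 0.5 of income goes to x_1.
Demand: x_1*(p_1,p_2,M) = 0.5·M/p_1 and x_2* = 0.5·M/p_2.
At p_1=7, p_2=11.2, M=300: x_1* = 0.5·300/7 = 21.4286, x_2* = 13.3929.

x_1* = 21.4286, x_2* = 13.3929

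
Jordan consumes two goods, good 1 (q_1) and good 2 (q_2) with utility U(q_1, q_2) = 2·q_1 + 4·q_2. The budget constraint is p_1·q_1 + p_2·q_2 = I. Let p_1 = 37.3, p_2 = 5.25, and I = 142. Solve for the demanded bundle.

q_1* = 0, q_2* = 27.0476

Linear utility — the consumer picks whichever good has higher MU/price: 2/37.3 = 0.0536 vs 4/5.25 = 0.7619.
q_2 gives more utility per dollar, so spend all income on q_2: q_2* = I/p_2, q_1* = 0.
Numerically: q_1* = 0, q_2* = 27.0476.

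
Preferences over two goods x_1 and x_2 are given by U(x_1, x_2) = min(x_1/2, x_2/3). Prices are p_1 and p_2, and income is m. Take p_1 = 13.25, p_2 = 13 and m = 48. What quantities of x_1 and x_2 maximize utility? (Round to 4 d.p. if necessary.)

x_1* = 1.4656, x_2* = 2.1985

With perfect complements, no substitution: consume in ratio x_1:x_2 = 2:3.
Budget: p_1·x_1 + p_2·(3/2)·x_1 = m, so (2·p_1 + 3·p_2)·x_1 = 2·m.
Demand: x_1*(p_1,p_2,m) = 2·m/(2·p_1 + 3·p_2), x_2* = 3·m/(2·p_1 + 3·p_2).
Here 2·13.25 + 3·13 = 65.5, giving x_1* = 1.4656 and x_2* = 2.1985.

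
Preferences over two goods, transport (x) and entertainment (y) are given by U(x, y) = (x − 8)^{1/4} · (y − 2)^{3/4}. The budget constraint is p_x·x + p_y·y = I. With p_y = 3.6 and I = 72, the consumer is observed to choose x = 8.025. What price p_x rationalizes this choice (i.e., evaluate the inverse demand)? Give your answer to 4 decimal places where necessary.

p_x = 8

Let x' = x−8, y' = y−2. MRS = (1/3)·y'/x' = p_x/p_y.
Substituting into the budget: x* = 8 + 0.25·(I − 8·p_x − 2·p_y)/p_x, and y* = 2 + 0.75·(…)/p_y.
Set x* = 8.025 in the demand function and solve for p_x: p_x = 8.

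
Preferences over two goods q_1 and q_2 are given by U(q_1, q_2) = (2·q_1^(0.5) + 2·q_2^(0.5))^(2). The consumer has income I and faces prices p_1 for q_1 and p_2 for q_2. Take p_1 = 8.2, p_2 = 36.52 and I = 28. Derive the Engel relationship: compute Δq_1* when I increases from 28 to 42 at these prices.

Δq_1* = 1.3943

From the CES first-order condition, (q_2/q_1)^(0.5) = p_1/p_2.
Solve for the ratio: q_2/q_1 = [p_1/p_2]^(2).
With the ratio pinned down, the budget gives q_1* = I/(p_1 + p_2·(q_2/q_1)) and q_2* = (q_2/q_1)·q_1*.
Numerically q_2/q_1 = 0.050416, so q_1* = 28/(8.2 + 36.52·0.050416) = 2.7885.
At I' = 42: q_1* = 4.1828. Change: 4.1828 − 2.7885 = 1.3943.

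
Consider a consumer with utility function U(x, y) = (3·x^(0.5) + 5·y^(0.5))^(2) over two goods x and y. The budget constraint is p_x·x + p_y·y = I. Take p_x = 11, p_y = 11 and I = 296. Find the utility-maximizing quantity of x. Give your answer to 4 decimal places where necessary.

With the ratio pinned down, the budget gives x* = I/(p_x + p_y·(y/x)) and y* = (y/x)·x*.
Numerically y/x = 2.777778, so x* = 296/(11 + 11·2.777778) = 7.123.

x* = 7.123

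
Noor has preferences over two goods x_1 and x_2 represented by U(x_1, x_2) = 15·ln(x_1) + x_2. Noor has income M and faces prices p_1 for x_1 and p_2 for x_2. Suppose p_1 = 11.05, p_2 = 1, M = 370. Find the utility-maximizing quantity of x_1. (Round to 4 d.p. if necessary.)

x_1* = 1.3575

Set MRS = p_1/p_2: (15/x_1)/1 = p_1/p_2.
So x_1*(p_1,p_2) = 15·p_2/p_1, independent of income; and x_2* = (M − 15·p_2)/p_2.
At the given prices: x_1* = 15·1/11.05 = 1.3575.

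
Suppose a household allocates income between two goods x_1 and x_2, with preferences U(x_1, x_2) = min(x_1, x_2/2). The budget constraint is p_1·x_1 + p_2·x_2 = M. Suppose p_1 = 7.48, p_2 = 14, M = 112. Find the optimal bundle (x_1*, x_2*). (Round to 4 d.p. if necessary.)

Leontief preferences: the optimum is at the kink where x_1/1 = x_2/2, i.e. x_2 = 2·x_1.
Budget: p_1·x_1 + p_2·2·x_1 = M, so (p_1 + 2·p_2)·x_1 = M.
Demand: x_1*(p_1,p_2,M) = M/(p_1 + 2·p_2), x_2* = 2·M/(p_1 + 2·p_2).
Here 7.48 + 2·14 = 35.48, giving x_1* = 3.1567 and x_2* = 6.3134.

x_1* = 3.1567, x_2* = 6.3134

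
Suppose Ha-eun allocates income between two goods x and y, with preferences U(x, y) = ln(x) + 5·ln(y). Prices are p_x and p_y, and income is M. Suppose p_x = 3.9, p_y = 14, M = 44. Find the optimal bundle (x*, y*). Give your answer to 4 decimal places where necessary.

Tangency: MRS = (1/5)·y/x = p_x/p_y.
So p_y·y = 5·p_x·x; combined with the budget, a share 1/6 of income goes to x.
Demand: x*(p_x,p_y,M) = 1/6·M/p_x and y* = 5/6·M/p_y.
At p_x=3.9, p_y=14, M=44: x* = 1/6·44/3.9 = 1.8803, y* = 2.619.

x* = 1.8803, y* = 2.619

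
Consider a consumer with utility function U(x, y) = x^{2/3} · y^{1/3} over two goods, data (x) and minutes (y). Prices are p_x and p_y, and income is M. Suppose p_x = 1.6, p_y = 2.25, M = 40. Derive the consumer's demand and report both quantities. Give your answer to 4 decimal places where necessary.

x* = 16.6667, y* = 5.9259

MU_x/MU_y = (2/3·y)/(1/3·x); tangency sets this equal to p_x/p_y.
So 2/3·p_y·y = 1/3·p_x·x; combined with the budget, a share 2/3 of income goes to x.
Demand: x*(p_x,p_y,M) = 2/3·M/p_x and y* = 1/3·M/p_y.
At p_x=1.6, p_y=2.25, M=40: x* = 2/3·40/1.6 = 16.6667, y* = 5.9259.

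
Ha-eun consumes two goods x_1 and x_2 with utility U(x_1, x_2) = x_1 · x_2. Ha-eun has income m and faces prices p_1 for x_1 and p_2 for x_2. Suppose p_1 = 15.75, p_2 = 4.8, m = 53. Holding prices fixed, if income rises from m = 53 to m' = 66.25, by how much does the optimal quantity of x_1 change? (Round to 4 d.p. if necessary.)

Demand: x_1*(p_1,p_2,m) = 0.5·m/p_1 and x_2* = 0.5·m/p_2.
At p_1=15.75, p_2=4.8, m=53: x_1* = 0.5·53/15.75 = 1.6825.
At m' = 66.25: x_1* = 2.1032. Change: 2.1032 − 1.6825 = 0.4206.

Δx_1* = 0.4206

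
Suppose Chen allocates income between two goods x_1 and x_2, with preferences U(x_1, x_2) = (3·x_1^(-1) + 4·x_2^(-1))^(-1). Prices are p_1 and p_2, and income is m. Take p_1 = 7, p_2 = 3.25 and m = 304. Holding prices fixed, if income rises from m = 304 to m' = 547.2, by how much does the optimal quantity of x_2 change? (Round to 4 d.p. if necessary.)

Δx_2* = 32.9509

Substitute x_2 = (x_2/x_1)·x_1 into the budget: x_1* = m/(p_1 + p_2·(x_2/x_1)).
Numerically x_2/x_1 = 1.694637, so x_1* = 304/(7 + 3.25·1.694637) = 24.3053 and x_2* = 1.694637·24.3053 = 41.1886.
At m' = 547.2: x_2* = 74.1395. Change: 74.1395 − 41.1886 = 32.9509.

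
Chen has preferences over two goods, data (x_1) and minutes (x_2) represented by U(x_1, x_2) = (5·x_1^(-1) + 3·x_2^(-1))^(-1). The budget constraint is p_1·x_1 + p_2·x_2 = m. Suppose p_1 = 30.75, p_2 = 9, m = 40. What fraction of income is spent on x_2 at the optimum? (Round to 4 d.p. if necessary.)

MU_x_1 ∝ 5·x_1^(-2), MU_x_2 ∝ 3·x_2^(-2), so MRS = (5/3)·(x_2/x_1)^(2) = p_1/p_2.
Solve for the ratio: x_2/x_1 = [(3/5)·p_1/p_2]^(0.5).
Substitute x_2 = (x_2/x_1)·x_1 into the budget: x_1* = m/(p_1 + p_2·(x_2/x_1)).
Numerically x_2/x_1 = 1.431782, so x_1* = 40/(30.75 + 9·1.431782) = 0.9167 and x_2* = 1.431782·0.9167 = 1.3125.
Expenditure on x_2: 9·1.3125 = 11.8123; share = 0.2953.

share on x_2 = 0.2953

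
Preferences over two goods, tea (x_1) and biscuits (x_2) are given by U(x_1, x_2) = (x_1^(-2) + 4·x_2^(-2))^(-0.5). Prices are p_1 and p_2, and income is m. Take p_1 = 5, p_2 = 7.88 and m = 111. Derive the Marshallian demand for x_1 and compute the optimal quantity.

Numerically x_2/x_1 = 1.364064, so x_1* = 111/(5 + 7.88·1.364064) = 7.0481.

x_1* = 7.0481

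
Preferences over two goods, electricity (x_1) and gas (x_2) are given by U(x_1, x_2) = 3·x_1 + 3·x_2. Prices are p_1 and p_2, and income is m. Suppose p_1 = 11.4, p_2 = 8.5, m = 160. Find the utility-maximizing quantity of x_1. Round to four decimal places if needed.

x_1* = 0

Perfect substitutes: compare marginal utility per dollar. 3/p_1 vs 3/p_2 → 0.2632 vs 0.3529.
x_2 gives more utility per dollar, so spend all income on x_2: x_2* = m/p_2, x_1* = 0.
Numerically: x_1* = 0, x_2* = 18.8235.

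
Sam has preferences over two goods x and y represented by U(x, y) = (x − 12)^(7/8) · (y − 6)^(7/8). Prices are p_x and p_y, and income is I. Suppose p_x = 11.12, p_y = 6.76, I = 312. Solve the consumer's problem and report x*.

This is Cobb-Douglas in (x−12, y−6): tangency gives 0.875·p_y·(y−6) = 0.875·p_x·(x−12).
After buying the subsistence bundle (12, 6), a share 0.5 of the remaining income goes to x: x* = 12 + 0.5·(I − 12p_x − 6p_y)/p_x.
Discretionary income = 312 − 12·11.12 − 6·6.76 = 138; x* = 12 + 0.5·138/11.12 = 18.205.

x* = 18.205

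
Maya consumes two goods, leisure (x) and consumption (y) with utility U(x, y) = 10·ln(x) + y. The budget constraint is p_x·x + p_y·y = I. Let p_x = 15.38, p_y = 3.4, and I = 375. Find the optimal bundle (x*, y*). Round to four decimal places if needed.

Set MRS = p_x/p_y: (10/x)/1 = p_x/p_y.
So x*(p_x,p_y) = 10·p_y/p_x, independent of income; and y* = (I − 10·p_y)/p_y.
At the given prices: x* = 10·3.4/15.38 = 2.2107, and y* = 100.2941.

x* = 2.2107, y* = 100.2941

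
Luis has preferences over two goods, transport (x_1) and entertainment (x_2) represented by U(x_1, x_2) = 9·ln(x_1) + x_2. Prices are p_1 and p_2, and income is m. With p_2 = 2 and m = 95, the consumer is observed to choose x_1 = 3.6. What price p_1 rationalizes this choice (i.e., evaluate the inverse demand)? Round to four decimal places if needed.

p_1 = 5

Set MRS = p_1/p_2: (9/x_1)/1 = p_1/p_2.
So x_1*(p_1,p_2) = 9·p_2/p_1, independent of income; and x_2* = (m − 9·p_2)/p_2.
Set x_1* = 3.6 in the demand function and solve for p_1: p_1 = 5.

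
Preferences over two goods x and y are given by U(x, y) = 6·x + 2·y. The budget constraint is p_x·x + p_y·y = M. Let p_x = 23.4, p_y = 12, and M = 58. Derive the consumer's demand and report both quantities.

x* = 2.4786, y* = 0

Linear utility — the consumer picks whichever good has higher MU/price: 6/23.4 = 0.2564 vs 2/12 = 0.1667.
x gives more utility per dollar, so spend all income on x: x* = M/p_x, y* = 0.
Numerically: x* = 2.4786, y* = 0.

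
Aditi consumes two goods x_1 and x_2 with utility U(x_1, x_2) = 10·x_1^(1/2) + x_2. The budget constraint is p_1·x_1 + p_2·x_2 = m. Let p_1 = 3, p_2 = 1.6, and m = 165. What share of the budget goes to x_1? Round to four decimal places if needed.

MU_x_1 = 5/√x_1, MU_x_2 = 1. Tangency: 5/√x_1 = p_1/p_2.
Solve: √x_1 = 5·p_2/p_1, so x_1*(p_1,p_2) = (5·p_2/p_1)², and x_2* = (m − p_1·x_1*)/p_2.
Plugging in: x_1* = (5·1.6/3)² = 7.1111, x_2* = 89.7917.
Expenditure on x_1: 3·7.1111 = 21.3333; share = 0.1293.

share on x_1 = 0.1293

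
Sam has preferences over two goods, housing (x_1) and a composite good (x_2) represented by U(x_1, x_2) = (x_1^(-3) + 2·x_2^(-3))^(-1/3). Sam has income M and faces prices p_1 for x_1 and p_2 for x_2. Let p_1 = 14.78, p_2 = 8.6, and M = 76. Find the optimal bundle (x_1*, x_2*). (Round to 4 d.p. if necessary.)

Numerically x_2/x_1 = 1.361606, so x_1* = 76/(14.78 + 8.6·1.361606) = 2.869 and x_2* = 1.361606·2.869 = 3.9065.

x_1* = 2.869, x_2* = 3.9065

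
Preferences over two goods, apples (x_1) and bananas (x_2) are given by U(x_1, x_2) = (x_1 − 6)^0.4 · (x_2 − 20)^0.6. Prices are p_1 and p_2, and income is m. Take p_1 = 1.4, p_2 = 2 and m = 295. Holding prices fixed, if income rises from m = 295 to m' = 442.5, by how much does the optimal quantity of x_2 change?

Let x_1' = x_1−6, x_2' = x_2−20. MRS = (2/3)·x_2'/x_1' = p_1/p_2.
Substituting into the budget: x_1* = 6 + 0.4·(m − 6·p_1 − 20·p_2)/p_1, and x_2* = 20 + 0.6·(…)/p_2.
Discretionary income = 295 − 6·1.4 − 20·2 = 246.6; x_2* = 20 + 0.6·246.6/2 = 93.98.
At m' = 442.5: x_2* = 138.23. Change: 138.23 − 93.98 = 44.25.

Δx_2* = 44.25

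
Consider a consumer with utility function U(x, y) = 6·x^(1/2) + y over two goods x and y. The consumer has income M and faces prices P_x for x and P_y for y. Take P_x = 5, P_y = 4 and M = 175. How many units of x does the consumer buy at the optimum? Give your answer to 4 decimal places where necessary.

x* = 5.76

MU_x = 3/√x, MU_y = 1. Tangency: 3/√x = P_x/P_y.
Thus x* = (3·P_y/P_x)² — independent of M — with the rest of income spent on y.
Plugging in: x* = (3·4/5)² = 5.76.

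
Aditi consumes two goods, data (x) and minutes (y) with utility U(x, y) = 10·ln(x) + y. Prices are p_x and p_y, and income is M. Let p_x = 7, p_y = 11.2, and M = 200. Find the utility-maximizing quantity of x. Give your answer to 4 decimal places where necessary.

x* = 16

So x*(p_x,p_y) = 10·p_y/p_x, independent of income; and y* = (M − 10·p_y)/p_y.
At the given prices: x* = 10·11.2/7 = 16.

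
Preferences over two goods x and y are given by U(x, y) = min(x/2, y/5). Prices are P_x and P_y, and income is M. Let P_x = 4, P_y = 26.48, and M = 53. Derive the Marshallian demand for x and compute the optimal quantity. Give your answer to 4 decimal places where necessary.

x* = 0.755

Leontief preferences: the optimum is at the kink where x/2 = y/5, i.e. y = (5/2)·x.
Budget: P_x·x + P_y·(5/2)·x = M, so (2·P_x + 5·P_y)·x = 2·M.
Demand: x*(P_x,P_y,M) = 2·M/(2·P_x + 5·P_y), y* = 5·M/(2·P_x + 5·P_y).
Here 2·4 + 5·26.48 = 140.4, giving x* = 0.755.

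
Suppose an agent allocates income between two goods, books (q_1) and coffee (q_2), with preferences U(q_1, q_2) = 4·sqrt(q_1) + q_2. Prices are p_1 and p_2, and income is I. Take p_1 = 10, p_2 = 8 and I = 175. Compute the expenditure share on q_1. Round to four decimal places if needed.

share on q_1 = 0.1463

Solve: √q_1 = 2·p_2/p_1, so q_1*(p_1,p_2) = (2·p_2/p_1)², and q_2* = (I − p_1·q_1*)/p_2.
Plugging in: q_1* = (2·8/10)² = 2.56, q_2* = 18.675.
Expenditure on q_1: 10·2.56 = 25.6; share = 0.1463.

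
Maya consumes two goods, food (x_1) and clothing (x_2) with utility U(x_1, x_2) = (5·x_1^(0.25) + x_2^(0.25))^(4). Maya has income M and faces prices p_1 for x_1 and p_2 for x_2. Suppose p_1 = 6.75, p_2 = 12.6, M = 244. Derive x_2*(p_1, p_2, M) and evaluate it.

x_2* = 1.6799

From the CES first-order condition, 5·(x_2/x_1)^(0.75) = p_1/p_2.
Hence x_2/x_1 = ((1/5)·p_1/p_2)^(1/(0.75)), i.e. raised to the 4/3 power.
With the ratio pinned down, the budget gives x_1* = M/(p_1 + p_2·(x_2/x_1)) and x_2* = (x_2/x_1)·x_1*.
Numerically x_2/x_1 = 0.050888, so x_1* = 244/(6.75 + 12.6·0.050888) = 33.0123 and x_2* = 0.050888·33.0123 = 1.6799.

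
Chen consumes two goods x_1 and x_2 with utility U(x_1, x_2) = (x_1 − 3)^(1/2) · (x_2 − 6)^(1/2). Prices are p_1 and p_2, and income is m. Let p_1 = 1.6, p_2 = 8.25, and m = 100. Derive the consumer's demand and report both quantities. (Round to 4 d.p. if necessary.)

Let x_1' = x_1−3, x_2' = x_2−6. MRS = x_2'/x_1' = p_1/p_2.
After buying the subsistence bundle (3, 6), a share 0.5 of the remaining income goes to x_1: x_1* = 3 + 0.5·(m − 3p_1 − 6p_2)/p_1.
Discretionary income = 100 − 3·1.6 − 6·8.25 = 45.7; x_1* = 3 + 0.5·45.7/1.6 = 17.2812; x_2* = 6 + 0.5·45.7/8.25 = 8.7697.

x_1* = 17.2812, x_2* = 8.7697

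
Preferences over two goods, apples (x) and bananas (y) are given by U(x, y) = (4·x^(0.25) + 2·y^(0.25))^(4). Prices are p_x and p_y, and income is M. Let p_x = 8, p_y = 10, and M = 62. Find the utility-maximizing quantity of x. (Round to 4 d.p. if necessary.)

x* = 5.6635

From the CES first-order condition, 2·(y/x)^(0.75) = p_x/p_y.
Hence y/x = ((1/2)·p_x/p_y)^(1/(0.75)), i.e. raised to the 4/3 power.
Substitute y = (y/x)·x into the budget: x* = M/(p_x + p_y·(y/x)).
Numerically y/x = 0.294723, so x* = 62/(8 + 10·0.294723) = 5.6635.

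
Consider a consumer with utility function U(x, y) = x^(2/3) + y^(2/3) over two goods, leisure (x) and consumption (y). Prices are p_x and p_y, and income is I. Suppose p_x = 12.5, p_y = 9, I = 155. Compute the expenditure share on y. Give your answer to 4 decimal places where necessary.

MRS = MU_x/MU_y = (y/x)^(1/3). Set equal to p_x/p_y.
Hence y/x = (p_x/p_y)^(1/(1/3)), i.e. raised to the 3 power.
With the ratio pinned down, the budget gives x* = I/(p_x + p_y·(y/x)) and y* = (y/x)·x*.
Numerically y/x = 2.679184, so x* = 155/(12.5 + 9·2.679184) = 4.2335 and y* = 2.679184·4.2335 = 11.3423.
Expenditure on y: 9·11.3423 = 102.0811; share = 0.6586.

share on y = 0.6586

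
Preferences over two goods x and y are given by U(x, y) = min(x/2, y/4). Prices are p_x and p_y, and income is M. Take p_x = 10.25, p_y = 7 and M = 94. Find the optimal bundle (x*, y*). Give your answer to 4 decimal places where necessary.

x* = 3.8763, y* = 7.7526

Leontief preferences: the optimum is at the kink where x/2 = y/4, i.e. y = 2·x.
Budget: p_x·x + p_y·2·x = M, so (2·p_x + 4·p_y)·x = 2·M.
Demand: x*(p_x,p_y,M) = 2·M/(2·p_x + 4·p_y), y* = 4·M/(2·p_x + 4·p_y).
Here 2·10.25 + 4·7 = 48.5, giving x* = 3.8763 and y* = 7.7526.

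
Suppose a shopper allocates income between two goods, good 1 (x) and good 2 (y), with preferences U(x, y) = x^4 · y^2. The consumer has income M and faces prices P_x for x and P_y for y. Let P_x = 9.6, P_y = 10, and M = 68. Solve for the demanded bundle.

MU_x/MU_y = (4·y)/(2·x); tangency sets this equal to P_x/P_y.
So 4·P_y·y = 2·P_x·x; combined with the budget, a share 2/3 of income goes to x.
Demand: x*(P_x,P_y,M) = 2/3·M/P_x and y* = 1/3·M/P_y.
At P_x=9.6, P_y=10, M=68: x* = 2/3·68/9.6 = 4.7222, y* = 2.2667.

x* = 4.7222, y* = 2.2667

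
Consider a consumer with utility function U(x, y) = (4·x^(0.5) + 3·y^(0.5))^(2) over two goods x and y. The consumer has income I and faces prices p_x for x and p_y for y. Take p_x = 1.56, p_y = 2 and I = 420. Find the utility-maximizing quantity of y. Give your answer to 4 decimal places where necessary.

MRS = MU_x/MU_y = (4/3)·(y/x)^(0.5). Set equal to p_x/p_y.
Solve for the ratio: y/x = [(3/4)·p_x/p_y]^(2).
With the ratio pinned down, the budget gives x* = I/(p_x + p_y·(y/x)) and y* = (y/x)·x*.
Numerically y/x = 0.342225, so x* = 420/(1.56 + 2·0.342225) = 187.1282 and y* = 0.342225·187.1282 = 64.04.

y* = 64.04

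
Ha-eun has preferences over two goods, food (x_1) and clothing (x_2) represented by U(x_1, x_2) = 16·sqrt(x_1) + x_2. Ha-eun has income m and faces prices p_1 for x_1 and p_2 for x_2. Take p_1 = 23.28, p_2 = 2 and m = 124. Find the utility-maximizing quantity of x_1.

x_1* = 0.4724

MU_x_1 = 8/√x_1, MU_x_2 = 1. Tangency: 8/√x_1 = p_1/p_2.
Thus x_1* = (8·p_2/p_1)² — independent of m — with the rest of income spent on x_2.
Plugging in: x_1* = (8·2/23.28)² = 0.4724.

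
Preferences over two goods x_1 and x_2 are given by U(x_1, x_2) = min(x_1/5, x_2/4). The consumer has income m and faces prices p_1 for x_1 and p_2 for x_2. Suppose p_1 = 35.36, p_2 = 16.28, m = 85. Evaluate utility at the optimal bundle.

V = 0.3514

Leontief preferences: the optimum is at the kink where x_1/5 = x_2/4, i.e. x_2 = (4/5)·x_1.
Budget: p_1·x_1 + p_2·(4/5)·x_1 = m, so (5·p_1 + 4·p_2)·x_1 = 5·m.
Demand: x_1*(p_1,p_2,m) = 5·m/(5·p_1 + 4·p_2), x_2* = 4·m/(5·p_1 + 4·p_2).
Here 5·35.36 + 4·16.28 = 241.92, giving x_1* = 1.7568 and x_2* = 1.4054.
Utility at the optimum: U(1.7568, 1.4054) = 0.3514.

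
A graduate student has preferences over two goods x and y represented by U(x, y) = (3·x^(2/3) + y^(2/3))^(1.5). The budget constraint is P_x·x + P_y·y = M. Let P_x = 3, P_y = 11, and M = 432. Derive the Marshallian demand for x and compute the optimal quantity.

MRS = MU_x/MU_y = 3·(y/x)^(1/3). Set equal to P_x/P_y.
Solve for the ratio: y/x = [(1/3)·P_x/P_y]^(3).
Substitute y = (y/x)·x into the budget: x* = M/(P_x + P_y·(y/x)).
Numerically y/x = 0.000751, so x* = 432/(3 + 11·0.000751) = 143.6044.

x* = 143.6044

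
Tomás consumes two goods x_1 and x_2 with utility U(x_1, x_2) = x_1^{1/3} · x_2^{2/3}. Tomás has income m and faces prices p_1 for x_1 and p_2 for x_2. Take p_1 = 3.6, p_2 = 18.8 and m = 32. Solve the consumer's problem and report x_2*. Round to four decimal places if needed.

x_2* = 1.1348

MU_x_1/MU_x_2 = (1/3·x_2)/(2/3·x_1); tangency sets this equal to p_1/p_2.
So 1/3·p_2·x_2 = 2/3·p_1·x_1; combined with the budget, a share 1/3 of income goes to x_1.
Demand: x_1*(p_1,p_2,m) = 1/3·m/p_1 and x_2* = 2/3·m/p_2.
At p_1=3.6, p_2=18.8, m=32: x_2* = 2/3·32/18.8 = 1.1348.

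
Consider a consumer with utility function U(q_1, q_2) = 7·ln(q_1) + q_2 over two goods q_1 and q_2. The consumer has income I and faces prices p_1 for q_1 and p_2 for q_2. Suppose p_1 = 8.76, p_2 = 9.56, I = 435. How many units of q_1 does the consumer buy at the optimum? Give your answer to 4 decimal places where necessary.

MU_q_1 = 7/q_1, MU_q_2 = 1. Tangency: 7/q_1 = p_1/p_2.
So q_1*(p_1,p_2) = 7·p_2/p_1, independent of income; and q_2* = (I − 7·p_2)/p_2.
At the given prices: q_1* = 7·9.56/8.76 = 7.6393.

q_1* = 7.6393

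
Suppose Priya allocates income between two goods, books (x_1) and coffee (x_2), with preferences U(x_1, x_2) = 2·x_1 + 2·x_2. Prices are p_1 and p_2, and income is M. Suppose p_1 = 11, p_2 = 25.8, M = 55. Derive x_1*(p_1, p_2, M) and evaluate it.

x_1* = 5

x_1 gives more utility per dollar, so spend all income on x_1: x_1* = M/p_1, x_2* = 0.
Numerically: x_1* = 5, x_2* = 0.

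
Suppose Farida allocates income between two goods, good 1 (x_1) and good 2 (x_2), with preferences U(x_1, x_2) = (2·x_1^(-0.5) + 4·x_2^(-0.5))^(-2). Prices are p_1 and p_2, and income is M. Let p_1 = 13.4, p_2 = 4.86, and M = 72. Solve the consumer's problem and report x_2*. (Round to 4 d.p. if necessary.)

With the ratio pinned down, the budget gives x_1* = M/(p_1 + p_2·(x_2/x_1)) and x_2* = (x_2/x_1)·x_1*.
Numerically x_2/x_1 = 3.121277, so x_1* = 72/(13.4 + 4.86·3.121277) = 2.5202 and x_2* = 3.121277·2.5202 = 7.8662.

x_2* = 7.8662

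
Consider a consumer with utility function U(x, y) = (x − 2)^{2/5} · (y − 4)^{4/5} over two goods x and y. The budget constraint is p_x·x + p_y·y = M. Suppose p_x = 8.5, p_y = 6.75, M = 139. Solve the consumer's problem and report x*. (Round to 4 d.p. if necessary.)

x* = 5.7255

This is Cobb-Douglas in (x−2, y−4): tangency gives 0.4·p_y·(y−4) = 0.8·p_x·(x−2).
Substituting into the budget: x* = 2 + 1/3·(M − 2·p_x − 4·p_y)/p_x, and y* = 4 + 2/3·(…)/p_y.
Discretionary income = 139 − 2·8.5 − 4·6.75 = 95; x* = 2 + 1/3·95/8.5 = 5.7255.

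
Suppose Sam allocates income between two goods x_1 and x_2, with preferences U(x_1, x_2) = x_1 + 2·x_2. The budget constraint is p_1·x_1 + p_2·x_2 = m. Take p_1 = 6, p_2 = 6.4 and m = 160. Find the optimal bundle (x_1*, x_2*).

Perfect substitutes: compare marginal utility per dollar. 1/p_1 vs 2/p_2 → 0.1667 vs 0.3125.
x_2 gives more utility per dollar, so spend all income on x_2: x_2* = m/p_2, x_1* = 0.
Numerically: x_1* = 0, x_2* = 25.

x_1* = 0, x_2* = 25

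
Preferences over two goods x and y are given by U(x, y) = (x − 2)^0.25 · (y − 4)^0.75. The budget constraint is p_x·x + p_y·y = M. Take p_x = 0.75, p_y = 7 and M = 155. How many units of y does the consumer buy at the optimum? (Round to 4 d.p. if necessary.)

y* = 17.4464

MRS = (1/3)·(y−4)/(x−2). Tangency with p_x/p_y gives y−4 = 3·(p_x/p_y)·(x−2).
Substituting into the budget: x* = 2 + 0.25·(M − 2·p_x − 4·p_y)/p_x, and y* = 4 + 0.75·(…)/p_y.
Discretionary income = 155 − 2·0.75 − 4·7 = 125.5; y* = 4 + 0.75·125.5/7 = 17.4464.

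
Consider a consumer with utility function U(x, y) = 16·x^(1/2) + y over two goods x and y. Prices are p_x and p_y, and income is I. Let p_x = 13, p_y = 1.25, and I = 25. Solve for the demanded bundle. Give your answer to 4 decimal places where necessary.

Solve: √x = 8·p_y/p_x, so x*(p_x,p_y) = (8·p_y/p_x)², and y* = (I − p_x·x*)/p_y.
Plugging in: x* = (8·1.25/13)² = 0.5917, y* = 13.8462.

x* = 0.5917, y* = 13.8462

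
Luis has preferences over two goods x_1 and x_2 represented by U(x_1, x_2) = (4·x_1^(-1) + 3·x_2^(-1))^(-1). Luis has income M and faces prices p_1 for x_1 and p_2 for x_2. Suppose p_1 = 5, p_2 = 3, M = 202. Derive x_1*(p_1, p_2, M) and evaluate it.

MU_x_1 ∝ 4·x_1^(-2), MU_x_2 ∝ 3·x_2^(-2), so MRS = (4/3)·(x_2/x_1)^(2) = p_1/p_2.
Solve for the ratio: x_2/x_1 = [(3/4)·p_1/p_2]^(0.5).
Substitute x_2 = (x_2/x_1)·x_1 into the budget: x_1* = M/(p_1 + p_2·(x_2/x_1)).
Numerically x_2/x_1 = 1.118034, so x_1* = 202/(5 + 3·1.118034) = 24.1797.

x_1* = 24.1797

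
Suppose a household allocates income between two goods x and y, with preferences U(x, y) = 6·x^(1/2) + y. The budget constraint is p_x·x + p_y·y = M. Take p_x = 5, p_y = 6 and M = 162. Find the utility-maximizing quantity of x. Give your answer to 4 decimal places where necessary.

Set MRS = p_x/p_y: 3·x^(−1/2) = p_x/p_y.
Thus x* = (3·p_y/p_x)² — independent of M — with the rest of income spent on y.
Plugging in: x* = (3·6/5)² = 12.96.

x* = 12.96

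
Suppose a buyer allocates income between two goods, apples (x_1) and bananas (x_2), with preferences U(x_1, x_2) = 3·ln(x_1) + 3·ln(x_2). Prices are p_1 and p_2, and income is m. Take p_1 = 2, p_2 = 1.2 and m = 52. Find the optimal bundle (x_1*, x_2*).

The MRS is x_2/x_1. Set MRS = p_1/p_2.
So 3·p_2·x_2 = 3·p_1·x_1; combined with the budget, a share 0.5 of income goes to x_1.
Demand: x_1*(p_1,p_2,m) = 0.5·m/p_1 and x_2* = 0.5·m/p_2.
At p_1=2, p_2=1.2, m=52: x_1* = 0.5·52/2 = 13, x_2* = 21.6667.

x_1* = 13, x_2* = 21.6667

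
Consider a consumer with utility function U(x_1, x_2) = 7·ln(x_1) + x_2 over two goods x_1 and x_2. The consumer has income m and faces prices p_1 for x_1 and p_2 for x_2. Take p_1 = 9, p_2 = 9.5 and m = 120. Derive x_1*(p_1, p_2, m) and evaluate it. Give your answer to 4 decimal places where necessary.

Set MRS = p_1/p_2: (7/x_1)/1 = p_1/p_2.
So x_1*(p_1,p_2) = 7·p_2/p_1, independent of income; and x_2* = (m − 7·p_2)/p_2.
At the given prices: x_1* = 7·9.5/9 = 7.3889.

x_1* = 7.3889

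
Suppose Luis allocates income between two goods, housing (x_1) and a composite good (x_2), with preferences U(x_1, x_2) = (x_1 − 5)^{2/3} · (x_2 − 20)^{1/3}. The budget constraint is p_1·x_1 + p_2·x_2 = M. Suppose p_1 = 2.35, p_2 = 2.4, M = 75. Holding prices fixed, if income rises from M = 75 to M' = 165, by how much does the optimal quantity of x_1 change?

Δx_1* = 25.5319

This is Cobb-Douglas in (x_1−5, x_2−20): tangency gives 2/3·p_2·(x_2−20) = 1/3·p_1·(x_1−5).
Substituting into the budget: x_1* = 5 + 2/3·(M − 5·p_1 − 20·p_2)/p_1, and x_2* = 20 + 1/3·(…)/p_2.
Discretionary income = 75 − 5·2.35 − 20·2.4 = 15.25; x_1* = 5 + 2/3·15.25/2.35 = 9.3262.
At M' = 165: x_1* = 34.8582. Change: 34.8582 − 9.3262 = 25.5319.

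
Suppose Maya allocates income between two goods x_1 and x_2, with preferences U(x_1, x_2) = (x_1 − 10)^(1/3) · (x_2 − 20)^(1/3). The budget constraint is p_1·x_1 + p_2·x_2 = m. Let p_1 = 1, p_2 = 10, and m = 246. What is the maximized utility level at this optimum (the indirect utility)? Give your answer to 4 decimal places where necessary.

Let x_1' = x_1−10, x_2' = x_2−20. MRS = x_2'/x_1' = p_1/p_2.
After buying the subsistence bundle (10, 20), a share 0.5 of the remaining income goes to x_1: x_1* = 10 + 0.5·(m − 10p_1 − 20p_2)/p_1.
Discretionary income = 246 − 10·1 − 20·10 = 36; x_1* = 10 + 0.5·36/1 = 28; x_2* = 20 + 0.5·36/10 = 21.8.
Utility at the optimum: U(28, 21.8) = 3.188.

V = 3.188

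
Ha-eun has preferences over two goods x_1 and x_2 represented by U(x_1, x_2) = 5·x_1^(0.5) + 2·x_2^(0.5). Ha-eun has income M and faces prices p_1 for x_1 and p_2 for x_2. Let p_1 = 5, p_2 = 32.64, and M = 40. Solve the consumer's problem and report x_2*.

x_2* = 0.0293

MU_x_1 ∝ 5·x_1^(-0.5), MU_x_2 ∝ 2·x_2^(-0.5), so MRS = (5/2)·(x_2/x_1)^(0.5) = p_1/p_2.
Solve for the ratio: x_2/x_1 = [(2/5)·p_1/p_2]^(2).
With the ratio pinned down, the budget gives x_1* = M/(p_1 + p_2·(x_2/x_1)) and x_2* = (x_2/x_1)·x_1*.
Numerically x_2/x_1 = 0.003755, so x_1* = 40/(5 + 32.64·0.003755) = 7.8086 and x_2* = 0.003755·7.8086 = 0.0293.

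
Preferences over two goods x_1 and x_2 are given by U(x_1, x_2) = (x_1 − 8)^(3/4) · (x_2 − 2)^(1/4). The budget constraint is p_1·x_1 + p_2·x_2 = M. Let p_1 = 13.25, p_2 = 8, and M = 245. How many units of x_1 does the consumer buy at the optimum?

x_1* = 14.9623

Substituting into the budget: x_1* = 8 + 0.75·(M − 8·p_1 − 2·p_2)/p_1, and x_2* = 2 + 0.25·(…)/p_2.
Discretionary income = 245 − 8·13.25 − 2·8 = 123; x_1* = 8 + 0.75·123/13.25 = 14.9623.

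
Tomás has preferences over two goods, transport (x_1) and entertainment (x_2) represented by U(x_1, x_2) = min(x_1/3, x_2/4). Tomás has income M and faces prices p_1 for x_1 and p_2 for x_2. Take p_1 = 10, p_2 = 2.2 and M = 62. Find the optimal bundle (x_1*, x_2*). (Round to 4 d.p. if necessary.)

x_1* = 4.7938, x_2* = 6.3918

With perfect complements, no substitution: consume in ratio x_1:x_2 = 3:4.
Budget: p_1·x_1 + p_2·(4/3)·x_1 = M, so (3·p_1 + 4·p_2)·x_1 = 3·M.
Demand: x_1*(p_1,p_2,M) = 3·M/(3·p_1 + 4·p_2), x_2* = 4·M/(3·p_1 + 4·p_2).
Here 3·10 + 4·2.2 = 38.8, giving x_1* = 4.7938 and x_2* = 6.3918.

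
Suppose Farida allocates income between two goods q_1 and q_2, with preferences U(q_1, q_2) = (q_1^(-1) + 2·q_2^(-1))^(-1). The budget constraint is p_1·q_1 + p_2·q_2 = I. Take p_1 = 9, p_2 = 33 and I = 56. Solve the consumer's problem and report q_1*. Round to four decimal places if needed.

MU_q_1 ∝ q_1^(-2), MU_q_2 ∝ 2·q_2^(-2), so MRS = (1/2)·(q_2/q_1)^(2) = p_1/p_2.
Solve for the ratio: q_2/q_1 = [2·p_1/p_2]^(0.5).
Substitute q_2 = (q_2/q_1)·q_1 into the budget: q_1* = I/(p_1 + p_2·(q_2/q_1)).
Numerically q_2/q_1 = 0.738549, so q_1* = 56/(9 + 33·0.738549) = 1.678.

q_1* = 1.678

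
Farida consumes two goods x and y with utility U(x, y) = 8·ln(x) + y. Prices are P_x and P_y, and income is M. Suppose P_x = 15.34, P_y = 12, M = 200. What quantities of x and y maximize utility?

At the given prices: x* = 8·12/15.34 = 6.2581, and y* = 8.6667.

x* = 6.2581, y* = 8.6667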